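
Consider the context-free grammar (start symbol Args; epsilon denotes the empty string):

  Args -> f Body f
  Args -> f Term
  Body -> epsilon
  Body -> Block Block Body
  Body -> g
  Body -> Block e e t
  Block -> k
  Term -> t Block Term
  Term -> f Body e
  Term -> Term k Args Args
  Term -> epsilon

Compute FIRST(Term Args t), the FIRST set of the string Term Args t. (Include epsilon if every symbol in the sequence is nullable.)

Add FIRST(Term)\{epsilon} = { f, k, t }; Term is nullable, continue.
Add FIRST(Args) = { f }; Args is not nullable, stop.

{ f, k, t }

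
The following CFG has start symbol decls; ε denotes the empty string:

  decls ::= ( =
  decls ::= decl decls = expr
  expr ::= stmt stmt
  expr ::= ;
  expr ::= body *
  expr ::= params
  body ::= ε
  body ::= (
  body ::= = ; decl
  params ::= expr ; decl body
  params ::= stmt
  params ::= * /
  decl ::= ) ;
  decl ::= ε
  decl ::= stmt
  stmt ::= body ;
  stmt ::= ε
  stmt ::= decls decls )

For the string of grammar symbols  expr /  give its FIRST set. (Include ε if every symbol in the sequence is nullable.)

{ (, ), *, /, ;, = }

Add FIRST(expr)\{ε} = { (, ), *, ;, = }; expr is nullable, continue.
/ is a terminal; add {/} and stop.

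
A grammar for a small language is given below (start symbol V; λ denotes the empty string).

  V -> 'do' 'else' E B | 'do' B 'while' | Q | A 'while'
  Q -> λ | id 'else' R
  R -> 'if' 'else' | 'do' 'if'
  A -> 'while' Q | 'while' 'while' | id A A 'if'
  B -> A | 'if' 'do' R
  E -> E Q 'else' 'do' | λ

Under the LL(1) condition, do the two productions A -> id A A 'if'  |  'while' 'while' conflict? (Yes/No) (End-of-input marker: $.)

No

FIRST(id A A 'if') = { id } and FIRST('while' 'while') = { 'while' }.
The FIRST sets are disjoint and neither alternative is nullable — no conflict.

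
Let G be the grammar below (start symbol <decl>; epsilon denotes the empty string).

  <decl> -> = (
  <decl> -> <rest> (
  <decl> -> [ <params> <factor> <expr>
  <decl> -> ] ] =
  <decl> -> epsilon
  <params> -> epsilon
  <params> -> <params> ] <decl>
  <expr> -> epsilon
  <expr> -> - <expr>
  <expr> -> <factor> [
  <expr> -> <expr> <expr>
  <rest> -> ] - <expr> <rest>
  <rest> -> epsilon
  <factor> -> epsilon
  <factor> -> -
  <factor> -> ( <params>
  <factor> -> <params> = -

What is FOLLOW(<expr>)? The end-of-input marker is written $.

In <decl> -> [ <params> <factor> <expr>: <expr> is at the end, add FOLLOW(<decl>) = { $, (, -, =, [, ] }.
In <expr> -> - <expr>: <expr> is at the end, add FOLLOW(<expr>) = { $, (, -, =, [, ] }.
In <expr> -> <expr> <expr>: add FIRST(<expr>)\{epsilon} = { (, -, =, [, ] }.
  Since <expr> is nullable, also add FOLLOW(<expr>) = { $, (, -, =, [, ] }.
In <expr> -> <expr> <expr>: <expr> is at the end, add FOLLOW(<expr>) = { $, (, -, =, [, ] }.
In <rest> -> ] - <expr> <rest>: add FIRST(<rest>)\{epsilon} = { ] }.
  Since <rest> is nullable, also add FOLLOW(<rest>) = { ( }.
Union: FOLLOW(<expr>) = { $, (, -, =, [, ] }.

{ $, (, -, =, [, ] }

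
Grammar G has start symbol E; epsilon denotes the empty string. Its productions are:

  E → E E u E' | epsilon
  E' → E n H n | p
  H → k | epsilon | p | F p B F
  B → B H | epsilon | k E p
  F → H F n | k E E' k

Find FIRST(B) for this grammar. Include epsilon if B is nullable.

{ k, p, epsilon }

From B → B H: B, H nullable, take FIRST(B) ∪ FIRST(H) = { k, p }; also epsilon since the whole RHS is nullable.
B → epsilon contributes epsilon.
B → k E p contributes {k}.
Union: FIRST(B) = { k, p, epsilon }.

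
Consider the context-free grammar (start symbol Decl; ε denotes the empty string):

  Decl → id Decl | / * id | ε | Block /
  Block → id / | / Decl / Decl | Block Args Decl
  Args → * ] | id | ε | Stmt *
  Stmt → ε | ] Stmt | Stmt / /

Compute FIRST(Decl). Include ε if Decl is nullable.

Decl → id Decl contributes {id}.
Decl → / * id contributes {/}.
Decl → ε contributes ε.
From Decl → Block /: add FIRST(Block) = { /, id }.
Union: FIRST(Decl) = { /, id, ε }.

{ /, id, ε }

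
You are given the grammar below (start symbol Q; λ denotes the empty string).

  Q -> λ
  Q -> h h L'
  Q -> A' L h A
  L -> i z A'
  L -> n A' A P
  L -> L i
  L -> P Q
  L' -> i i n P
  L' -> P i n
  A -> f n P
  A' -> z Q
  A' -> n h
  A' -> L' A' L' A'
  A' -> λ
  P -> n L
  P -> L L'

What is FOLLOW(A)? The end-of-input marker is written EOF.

In Q -> A' L h A: A is at the end, add FOLLOW(Q) = { EOF, f, h, i, n, z }.
In L -> n A' A P: add FIRST(P) = { i, n }.
Union: FOLLOW(A) = { EOF, f, h, i, n, z }.

{ EOF, f, h, i, n, z }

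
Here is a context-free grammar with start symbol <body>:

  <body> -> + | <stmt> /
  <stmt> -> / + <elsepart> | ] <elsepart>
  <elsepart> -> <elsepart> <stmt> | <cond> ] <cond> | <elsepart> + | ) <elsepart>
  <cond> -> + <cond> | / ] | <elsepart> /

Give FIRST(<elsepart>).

{ ), +, / }

From <elsepart> -> <elsepart> <stmt>: add FIRST(<elsepart>) = { ), +, / }.
From <elsepart> -> <cond> ] <cond>: add FIRST(<cond>) = { ), +, / }.
From <elsepart> -> <elsepart> +: add FIRST(<elsepart>) = { ), +, / }.
<elsepart> -> ) <elsepart> contributes {)}.
Union: FIRST(<elsepart>) = { ), +, / }.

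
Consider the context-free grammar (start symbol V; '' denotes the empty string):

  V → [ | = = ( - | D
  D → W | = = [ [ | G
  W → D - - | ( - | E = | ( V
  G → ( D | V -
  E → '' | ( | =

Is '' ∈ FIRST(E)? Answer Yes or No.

E has an ''-production, so E ⇒ ''.

Yes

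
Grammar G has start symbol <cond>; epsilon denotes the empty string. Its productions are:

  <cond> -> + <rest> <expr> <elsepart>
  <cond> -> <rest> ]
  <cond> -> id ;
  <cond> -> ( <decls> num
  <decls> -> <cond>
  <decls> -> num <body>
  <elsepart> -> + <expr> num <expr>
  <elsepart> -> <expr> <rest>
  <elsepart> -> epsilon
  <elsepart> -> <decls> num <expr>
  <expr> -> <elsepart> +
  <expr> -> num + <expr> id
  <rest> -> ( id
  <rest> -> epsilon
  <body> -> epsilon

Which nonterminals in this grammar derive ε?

{ <body>, <elsepart>, <rest> }

Directly nullable (have an epsilon-production): <elsepart>, <rest>, <body>.
No other nonterminal has a production whose RHS symbols are all nullable.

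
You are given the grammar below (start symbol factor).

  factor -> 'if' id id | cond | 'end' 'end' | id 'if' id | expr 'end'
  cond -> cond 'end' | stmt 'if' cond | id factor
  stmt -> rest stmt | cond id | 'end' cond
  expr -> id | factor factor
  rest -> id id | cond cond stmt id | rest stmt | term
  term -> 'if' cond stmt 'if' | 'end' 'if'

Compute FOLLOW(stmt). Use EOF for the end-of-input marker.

In cond -> stmt 'if' cond: add FIRST('if' cond) = { 'if' }.
In stmt -> rest stmt: stmt is at the end, add FOLLOW(stmt) = { 'end', 'if', id }.
In rest -> cond cond stmt id: add FIRST(id) = { id }.
In rest -> rest stmt: stmt is at the end, add FOLLOW(rest) = { 'end', 'if', id }.
In term -> 'if' cond stmt 'if': add FIRST('if') = { 'if' }.
Union: FOLLOW(stmt) = { 'end', 'if', id }.

{ 'end', 'if', id }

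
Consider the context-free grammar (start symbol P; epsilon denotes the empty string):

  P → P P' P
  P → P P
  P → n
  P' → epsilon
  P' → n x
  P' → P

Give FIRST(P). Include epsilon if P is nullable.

{ n }

From P → P P' P: add FIRST(P) = { n }.
From P → P P: add FIRST(P) = { n }.
P → n contributes {n}.
Union: FIRST(P) = { n }.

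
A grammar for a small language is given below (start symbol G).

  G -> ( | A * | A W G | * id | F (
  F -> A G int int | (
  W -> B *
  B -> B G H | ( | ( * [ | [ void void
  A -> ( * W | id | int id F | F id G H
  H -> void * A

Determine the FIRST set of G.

G -> ( contributes {(}.
From G -> A *: add FIRST(A) = { (, id, int }.
From G -> A W G: add FIRST(A) = { (, id, int }.
G -> * id contributes {*}.
From G -> F (: add FIRST(F) = { (, id, int }.
Union: FIRST(G) = { (, *, id, int }.

{ (, *, id, int }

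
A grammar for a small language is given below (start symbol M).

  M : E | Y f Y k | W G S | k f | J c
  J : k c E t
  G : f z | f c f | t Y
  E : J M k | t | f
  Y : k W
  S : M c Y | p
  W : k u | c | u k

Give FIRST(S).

From S : M c Y: add FIRST(M) = { c, f, k, t, u }.
S : p contributes {p}.
Union: FIRST(S) = { c, f, k, p, t, u }.

{ c, f, k, p, t, u }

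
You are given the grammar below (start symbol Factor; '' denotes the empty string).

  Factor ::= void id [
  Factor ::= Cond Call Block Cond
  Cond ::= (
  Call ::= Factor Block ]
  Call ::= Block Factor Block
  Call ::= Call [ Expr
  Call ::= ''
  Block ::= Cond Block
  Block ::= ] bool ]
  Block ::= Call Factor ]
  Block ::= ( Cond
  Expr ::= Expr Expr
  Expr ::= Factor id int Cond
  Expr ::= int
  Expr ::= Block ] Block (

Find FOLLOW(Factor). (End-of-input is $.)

Factor is the start symbol, so $ ∈ FOLLOW(Factor).
In Call ::= Factor Block ]: add FIRST(Block ]) = { (, [, ], void }.
In Call ::= Block Factor Block: add FIRST(Block) = { (, [, ], void }.
In Block ::= Call Factor ]: add FIRST(]) = { ] }.
In Expr ::= Factor id int Cond: add FIRST(id int Cond) = { id }.
Union: FOLLOW(Factor) = { $, (, [, ], id, void }.

{ $, (, [, ], id, void }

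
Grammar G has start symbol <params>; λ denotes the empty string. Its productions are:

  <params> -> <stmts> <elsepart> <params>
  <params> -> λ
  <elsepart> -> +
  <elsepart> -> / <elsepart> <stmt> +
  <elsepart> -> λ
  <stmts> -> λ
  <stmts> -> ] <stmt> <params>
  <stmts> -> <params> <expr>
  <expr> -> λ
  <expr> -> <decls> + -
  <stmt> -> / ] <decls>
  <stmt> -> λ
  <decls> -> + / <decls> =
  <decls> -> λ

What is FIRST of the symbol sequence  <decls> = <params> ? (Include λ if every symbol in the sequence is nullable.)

Add FIRST(<decls>)\{λ} = { + }; <decls> is nullable, continue.
= is a terminal; add {=} and stop.

{ +, = }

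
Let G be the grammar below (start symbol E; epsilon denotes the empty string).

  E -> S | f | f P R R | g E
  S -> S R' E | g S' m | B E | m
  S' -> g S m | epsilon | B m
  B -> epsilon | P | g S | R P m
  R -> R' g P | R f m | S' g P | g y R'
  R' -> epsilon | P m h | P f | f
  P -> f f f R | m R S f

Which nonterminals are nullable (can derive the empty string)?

Directly nullable (have an epsilon-production): S', B, R'.
No other nonterminal has a production whose RHS symbols are all nullable.

{ B, R', S' }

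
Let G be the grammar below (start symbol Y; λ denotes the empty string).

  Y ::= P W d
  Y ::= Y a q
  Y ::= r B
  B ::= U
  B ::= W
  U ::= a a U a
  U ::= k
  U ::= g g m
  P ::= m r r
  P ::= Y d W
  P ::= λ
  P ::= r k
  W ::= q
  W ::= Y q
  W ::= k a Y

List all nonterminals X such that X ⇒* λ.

{ P }

Directly nullable (have an λ-production): P.
No other nonterminal has a production whose RHS symbols are all nullable.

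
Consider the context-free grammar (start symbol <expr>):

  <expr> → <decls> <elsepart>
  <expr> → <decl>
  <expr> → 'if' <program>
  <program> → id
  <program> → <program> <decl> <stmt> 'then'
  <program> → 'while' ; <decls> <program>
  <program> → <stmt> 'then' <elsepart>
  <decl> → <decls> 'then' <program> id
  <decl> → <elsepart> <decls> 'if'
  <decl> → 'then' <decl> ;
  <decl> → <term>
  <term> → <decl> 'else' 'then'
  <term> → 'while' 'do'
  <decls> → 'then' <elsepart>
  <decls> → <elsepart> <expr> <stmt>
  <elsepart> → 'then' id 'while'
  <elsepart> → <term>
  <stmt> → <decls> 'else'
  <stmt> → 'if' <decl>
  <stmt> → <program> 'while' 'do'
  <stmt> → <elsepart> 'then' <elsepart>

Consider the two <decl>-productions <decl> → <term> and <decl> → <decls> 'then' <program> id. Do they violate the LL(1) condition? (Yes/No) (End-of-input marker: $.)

FIRST(<term>) = { 'then', 'while' } and FIRST(<decls> 'then' <program> id) = { 'then', 'while' }.
Both contain 'then', so the two alternatives are not disjoint — LL(1) conflict.

Yes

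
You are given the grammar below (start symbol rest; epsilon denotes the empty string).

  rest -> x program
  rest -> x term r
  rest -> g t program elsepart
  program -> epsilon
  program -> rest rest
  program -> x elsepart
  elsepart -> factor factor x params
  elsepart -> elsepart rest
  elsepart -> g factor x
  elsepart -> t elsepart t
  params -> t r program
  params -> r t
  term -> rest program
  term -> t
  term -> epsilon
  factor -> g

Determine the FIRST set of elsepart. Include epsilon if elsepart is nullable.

From elsepart -> factor factor x params: add FIRST(factor) = { g }.
From elsepart -> elsepart rest: add FIRST(elsepart) = { g, t }.
elsepart -> g factor x contributes {g}.
elsepart -> t elsepart t contributes {t}.
Union: FIRST(elsepart) = { g, t }.

{ g, t }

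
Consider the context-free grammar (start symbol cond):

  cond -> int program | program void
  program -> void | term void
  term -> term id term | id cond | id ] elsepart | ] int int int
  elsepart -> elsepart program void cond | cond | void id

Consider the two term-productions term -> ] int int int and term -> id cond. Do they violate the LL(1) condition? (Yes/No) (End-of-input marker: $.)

FIRST(] int int int) = { ] } and FIRST(id cond) = { id }.
The FIRST sets are disjoint and neither alternative is nullable — no conflict.

No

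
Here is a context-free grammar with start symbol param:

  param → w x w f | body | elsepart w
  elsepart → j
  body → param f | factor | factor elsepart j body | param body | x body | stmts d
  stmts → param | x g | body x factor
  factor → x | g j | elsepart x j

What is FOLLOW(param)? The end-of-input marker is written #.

param is the start symbol, so # ∈ FOLLOW(param).
In body → param f: add FIRST(f) = { f }.
In body → param body: add FIRST(body) = { g, j, w, x }.
In stmts → param: param is at the end, add FOLLOW(stmts) = { d }.
Union: FOLLOW(param) = { #, d, f, g, j, w, x }.

{ #, d, f, g, j, w, x }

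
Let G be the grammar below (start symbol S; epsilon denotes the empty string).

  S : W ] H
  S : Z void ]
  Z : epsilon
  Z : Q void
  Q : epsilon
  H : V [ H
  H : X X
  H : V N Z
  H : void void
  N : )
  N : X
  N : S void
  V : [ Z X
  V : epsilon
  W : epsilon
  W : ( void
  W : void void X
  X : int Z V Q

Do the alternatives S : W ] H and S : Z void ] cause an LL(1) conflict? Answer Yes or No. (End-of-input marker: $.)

Yes

FIRST(W ] H) = { (, ], void } and FIRST(Z void ]) = { void }.
Both contain void, so the two alternatives are not disjoint — LL(1) conflict.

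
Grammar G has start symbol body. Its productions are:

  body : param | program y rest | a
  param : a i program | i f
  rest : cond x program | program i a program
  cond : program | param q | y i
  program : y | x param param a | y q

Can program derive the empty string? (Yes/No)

No nonterminal in this grammar is nullable.
No production of program has an RHS whose symbols are all nullable, so program is not nullable.

No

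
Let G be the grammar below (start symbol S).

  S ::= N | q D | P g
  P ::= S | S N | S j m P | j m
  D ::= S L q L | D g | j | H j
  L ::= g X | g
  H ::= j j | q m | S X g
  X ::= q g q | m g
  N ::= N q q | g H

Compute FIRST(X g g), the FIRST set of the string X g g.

Add FIRST(X) = { m, q }; X is not nullable, stop.

{ m, q }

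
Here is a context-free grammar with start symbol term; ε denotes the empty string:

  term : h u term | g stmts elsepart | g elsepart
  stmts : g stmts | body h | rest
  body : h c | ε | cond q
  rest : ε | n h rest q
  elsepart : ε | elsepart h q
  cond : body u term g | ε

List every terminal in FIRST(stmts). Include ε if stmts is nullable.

stmts : g stmts contributes {g}.
From stmts : body h: body nullable, take FIRST(body) ∪ {h} = { h, q, u }.
From stmts : rest: add FIRST(rest) = { n, ε } (including ε since rest is nullable).
Union: FIRST(stmts) = { g, h, n, q, u, ε }.

{ g, h, n, q, u, ε }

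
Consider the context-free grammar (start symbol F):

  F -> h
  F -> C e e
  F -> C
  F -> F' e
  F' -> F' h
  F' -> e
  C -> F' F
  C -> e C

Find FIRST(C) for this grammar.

From C -> F' F: add FIRST(F') = { e }.
C -> e C contributes {e}.
Union: FIRST(C) = { e }.

{ e }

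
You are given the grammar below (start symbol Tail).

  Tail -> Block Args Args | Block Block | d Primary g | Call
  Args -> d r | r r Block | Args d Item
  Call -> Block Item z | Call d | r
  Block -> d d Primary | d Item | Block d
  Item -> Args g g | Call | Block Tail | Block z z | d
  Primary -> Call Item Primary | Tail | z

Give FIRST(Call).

From Call -> Block Item z: add FIRST(Block) = { d }.
From Call -> Call d: add FIRST(Call) = { d, r }.
Call -> r contributes {r}.
Union: FIRST(Call) = { d, r }.

{ d, r }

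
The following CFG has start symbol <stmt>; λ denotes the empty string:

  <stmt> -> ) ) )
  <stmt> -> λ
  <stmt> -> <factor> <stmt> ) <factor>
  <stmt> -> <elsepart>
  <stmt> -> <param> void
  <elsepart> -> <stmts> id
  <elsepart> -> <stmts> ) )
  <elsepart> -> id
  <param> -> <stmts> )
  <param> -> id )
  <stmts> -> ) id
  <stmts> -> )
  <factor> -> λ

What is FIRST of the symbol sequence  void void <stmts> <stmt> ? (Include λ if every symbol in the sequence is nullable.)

{ void }

void is a terminal; add {void} and stop.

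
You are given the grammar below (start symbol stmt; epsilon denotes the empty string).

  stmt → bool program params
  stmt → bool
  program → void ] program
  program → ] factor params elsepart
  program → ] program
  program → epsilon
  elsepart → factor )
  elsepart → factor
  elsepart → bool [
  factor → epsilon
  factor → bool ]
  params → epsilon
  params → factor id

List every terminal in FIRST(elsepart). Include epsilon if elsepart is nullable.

{ ), bool, epsilon }

From elsepart → factor ): factor nullable, take FIRST(factor) ∪ {)} = { ), bool }.
From elsepart → factor: add FIRST(factor) = { bool, epsilon } (including epsilon since factor is nullable).
elsepart → bool [ contributes {bool}.
Union: FIRST(elsepart) = { ), bool, epsilon }.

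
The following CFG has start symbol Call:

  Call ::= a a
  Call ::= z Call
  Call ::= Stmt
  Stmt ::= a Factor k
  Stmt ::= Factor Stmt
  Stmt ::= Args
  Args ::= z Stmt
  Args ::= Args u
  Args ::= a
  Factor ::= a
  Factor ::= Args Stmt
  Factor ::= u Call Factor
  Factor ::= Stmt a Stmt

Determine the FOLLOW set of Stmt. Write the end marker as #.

In Call ::= Stmt: Stmt is at the end, add FOLLOW(Call) = { #, a, u, z }.
In Stmt ::= Factor Stmt: Stmt is at the end, add FOLLOW(Stmt) = { #, a, k, u, z }.
In Args ::= z Stmt: Stmt is at the end, add FOLLOW(Args) = { #, a, k, u, z }.
In Factor ::= Args Stmt: Stmt is at the end, add FOLLOW(Factor) = { a, k, u, z }.
In Factor ::= Stmt a Stmt: add FIRST(a Stmt) = { a }.
In Factor ::= Stmt a Stmt: Stmt is at the end, add FOLLOW(Factor) = { a, k, u, z }.
Union: FOLLOW(Stmt) = { #, a, k, u, z }.

{ #, a, k, u, z }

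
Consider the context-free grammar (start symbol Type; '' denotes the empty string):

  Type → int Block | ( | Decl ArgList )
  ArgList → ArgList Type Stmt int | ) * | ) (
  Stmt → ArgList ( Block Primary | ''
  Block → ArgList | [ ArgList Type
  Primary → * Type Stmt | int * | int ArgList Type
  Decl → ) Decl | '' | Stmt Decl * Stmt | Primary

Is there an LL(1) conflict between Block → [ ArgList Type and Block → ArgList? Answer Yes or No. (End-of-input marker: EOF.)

No

FIRST([ ArgList Type) = { [ } and FIRST(ArgList) = { ) }.
The FIRST sets are disjoint and neither alternative is nullable — no conflict.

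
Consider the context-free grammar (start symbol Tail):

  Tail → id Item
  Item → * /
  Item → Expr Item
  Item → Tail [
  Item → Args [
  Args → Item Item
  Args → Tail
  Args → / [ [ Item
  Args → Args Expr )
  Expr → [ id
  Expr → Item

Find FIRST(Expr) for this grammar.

Expr → [ id contributes {[}.
From Expr → Item: add FIRST(Item) = { *, /, [, id }.
Union: FIRST(Expr) = { *, /, [, id }.

{ *, /, [, id }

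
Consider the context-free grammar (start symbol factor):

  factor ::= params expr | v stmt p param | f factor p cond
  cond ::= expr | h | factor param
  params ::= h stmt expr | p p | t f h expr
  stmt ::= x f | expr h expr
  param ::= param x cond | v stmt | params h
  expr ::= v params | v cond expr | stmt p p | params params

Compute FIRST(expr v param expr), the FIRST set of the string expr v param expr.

Add FIRST(expr) = { h, p, t, v, x }; expr is not nullable, stop.

{ h, p, t, v, x }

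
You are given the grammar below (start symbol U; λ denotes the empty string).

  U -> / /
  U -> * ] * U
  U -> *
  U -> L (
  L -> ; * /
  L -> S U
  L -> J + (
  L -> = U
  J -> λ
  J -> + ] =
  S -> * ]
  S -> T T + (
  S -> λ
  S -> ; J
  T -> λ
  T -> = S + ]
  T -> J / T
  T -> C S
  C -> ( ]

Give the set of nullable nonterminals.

{ J, S, T }

Directly nullable (have an λ-production): J, S, T.
No other nonterminal has a production whose RHS symbols are all nullable.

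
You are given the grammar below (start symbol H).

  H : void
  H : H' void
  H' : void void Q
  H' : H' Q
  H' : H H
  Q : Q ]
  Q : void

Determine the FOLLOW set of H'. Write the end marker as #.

In H : H' void: add FIRST(void) = { void }.
In H' : H' Q: add FIRST(Q) = { void }.
Union: FOLLOW(H') = { void }.

{ void }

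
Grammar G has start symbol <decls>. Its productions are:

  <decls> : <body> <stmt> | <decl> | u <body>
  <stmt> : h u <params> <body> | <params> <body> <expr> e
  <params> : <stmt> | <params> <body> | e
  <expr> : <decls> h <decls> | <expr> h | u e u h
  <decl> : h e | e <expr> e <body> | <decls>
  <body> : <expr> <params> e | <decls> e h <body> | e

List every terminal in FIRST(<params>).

From <params> : <stmt>: add FIRST(<stmt>) = { e, h }.
From <params> : <params> <body>: add FIRST(<params>) = { e, h }.
<params> : e contributes {e}.
Union: FIRST(<params>) = { e, h }.

{ e, h }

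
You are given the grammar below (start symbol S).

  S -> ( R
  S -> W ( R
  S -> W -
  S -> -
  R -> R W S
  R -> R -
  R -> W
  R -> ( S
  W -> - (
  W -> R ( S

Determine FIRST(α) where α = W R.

{ (, - }

Add FIRST(W) = { (, - }; W is not nullable, stop.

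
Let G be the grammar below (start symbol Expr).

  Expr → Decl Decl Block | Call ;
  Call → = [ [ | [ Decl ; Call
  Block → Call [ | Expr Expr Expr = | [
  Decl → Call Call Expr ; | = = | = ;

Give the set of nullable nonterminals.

No nonterminal has an empty production or an RHS whose symbols are all nullable.

{ } (none)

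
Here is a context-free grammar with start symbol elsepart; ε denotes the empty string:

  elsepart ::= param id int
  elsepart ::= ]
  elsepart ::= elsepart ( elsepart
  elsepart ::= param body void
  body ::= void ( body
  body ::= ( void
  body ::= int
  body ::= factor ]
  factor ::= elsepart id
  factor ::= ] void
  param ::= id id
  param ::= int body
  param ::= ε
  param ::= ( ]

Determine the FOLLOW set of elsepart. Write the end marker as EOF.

{ EOF, (, id }

elsepart is the start symbol, so EOF ∈ FOLLOW(elsepart).
In elsepart ::= elsepart ( elsepart: add FIRST(( elsepart) = { ( }.
In elsepart ::= elsepart ( elsepart: elsepart is at the end, add FOLLOW(elsepart) = { EOF, (, id }.
In factor ::= elsepart id: add FIRST(id) = { id }.
Union: FOLLOW(elsepart) = { EOF, (, id }.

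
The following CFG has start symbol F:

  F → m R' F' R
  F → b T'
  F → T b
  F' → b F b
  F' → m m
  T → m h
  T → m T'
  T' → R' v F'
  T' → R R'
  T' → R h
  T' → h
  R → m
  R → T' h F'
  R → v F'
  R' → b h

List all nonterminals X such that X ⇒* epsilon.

{ } (none)

No nonterminal has an empty production or an RHS whose symbols are all nullable.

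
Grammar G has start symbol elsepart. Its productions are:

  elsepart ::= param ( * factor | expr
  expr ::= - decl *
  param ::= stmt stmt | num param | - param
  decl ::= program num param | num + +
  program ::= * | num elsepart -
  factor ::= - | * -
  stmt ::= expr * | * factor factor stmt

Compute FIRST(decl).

From decl ::= program num param: add FIRST(program) = { *, num }.
decl ::= num + + contributes {num}.
Union: FIRST(decl) = { *, num }.

{ *, num }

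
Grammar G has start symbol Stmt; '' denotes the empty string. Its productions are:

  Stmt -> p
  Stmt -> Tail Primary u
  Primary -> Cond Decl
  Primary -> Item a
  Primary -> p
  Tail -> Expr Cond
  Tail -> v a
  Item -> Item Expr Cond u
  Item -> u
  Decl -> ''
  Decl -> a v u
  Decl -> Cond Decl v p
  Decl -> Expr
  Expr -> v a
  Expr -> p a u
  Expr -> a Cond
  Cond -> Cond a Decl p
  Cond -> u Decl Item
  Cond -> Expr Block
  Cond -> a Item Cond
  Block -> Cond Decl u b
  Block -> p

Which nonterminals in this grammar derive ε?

Directly nullable (have an ''-production): Decl.
No other nonterminal has a production whose RHS symbols are all nullable.

{ Decl }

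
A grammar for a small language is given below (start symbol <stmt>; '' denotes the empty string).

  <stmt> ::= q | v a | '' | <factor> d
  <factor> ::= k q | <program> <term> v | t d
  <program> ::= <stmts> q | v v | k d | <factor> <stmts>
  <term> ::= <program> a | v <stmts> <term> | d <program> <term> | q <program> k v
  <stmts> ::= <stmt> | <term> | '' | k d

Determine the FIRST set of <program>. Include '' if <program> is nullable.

From <program> ::= <stmts> q: <stmts> nullable, take FIRST(<stmts>) ∪ {q} = { d, k, q, t, v }.
<program> ::= v v contributes {v}.
<program> ::= k d contributes {k}.
From <program> ::= <factor> <stmts>: add FIRST(<factor>) = { d, k, q, t, v }.
Union: FIRST(<program>) = { d, k, q, t, v }.

{ d, k, q, t, v }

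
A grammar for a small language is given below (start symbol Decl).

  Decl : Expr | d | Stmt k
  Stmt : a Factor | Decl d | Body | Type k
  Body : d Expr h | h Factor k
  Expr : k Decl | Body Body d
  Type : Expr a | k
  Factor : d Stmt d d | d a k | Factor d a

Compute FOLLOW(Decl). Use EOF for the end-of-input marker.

{ EOF, a, d, h }

Decl is the start symbol, so EOF ∈ FOLLOW(Decl).
In Stmt : Decl d: add FIRST(d) = { d }.
In Expr : k Decl: Decl is at the end, add FOLLOW(Expr) = { EOF, a, d, h }.
Union: FOLLOW(Decl) = { EOF, a, d, h }.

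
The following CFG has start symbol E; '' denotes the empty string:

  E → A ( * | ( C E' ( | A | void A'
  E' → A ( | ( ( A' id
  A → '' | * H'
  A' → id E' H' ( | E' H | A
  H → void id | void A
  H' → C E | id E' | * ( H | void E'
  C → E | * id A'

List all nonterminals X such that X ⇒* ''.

{ A, A', C, E, H' }

Directly nullable (have an ''-production): A.
E → A with every symbol nullable, so E is nullable.
H' → C E with every symbol nullable, so H' is nullable.
C → E with every symbol nullable, so C is nullable.
A' → A with every symbol nullable, so A' is nullable.
No other nonterminal has a production whose RHS symbols are all nullable.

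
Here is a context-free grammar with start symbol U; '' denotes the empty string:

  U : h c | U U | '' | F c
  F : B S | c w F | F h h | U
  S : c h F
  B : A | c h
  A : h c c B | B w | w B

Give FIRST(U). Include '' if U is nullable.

{ c, h, w, '' }

U : h c contributes {h}.
From U : U U: U, U nullable, take FIRST(U) ∪ FIRST(U) = { c, h, w }; also '' since the whole RHS is nullable.
U : '' contributes ''.
From U : F c: F nullable, take FIRST(F) ∪ {c} = { c, h, w }.
Union: FIRST(U) = { c, h, w, '' }.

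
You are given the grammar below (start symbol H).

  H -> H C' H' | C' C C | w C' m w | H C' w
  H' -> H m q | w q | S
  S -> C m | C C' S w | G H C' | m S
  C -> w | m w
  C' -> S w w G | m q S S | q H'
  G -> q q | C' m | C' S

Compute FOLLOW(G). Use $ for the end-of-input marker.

In S -> G H C': add FIRST(H C') = { m, q, w }.
In C' -> S w w G: G is at the end, add FOLLOW(C') = { $, m, q, w }.
Union: FOLLOW(G) = { $, m, q, w }.

{ $, m, q, w }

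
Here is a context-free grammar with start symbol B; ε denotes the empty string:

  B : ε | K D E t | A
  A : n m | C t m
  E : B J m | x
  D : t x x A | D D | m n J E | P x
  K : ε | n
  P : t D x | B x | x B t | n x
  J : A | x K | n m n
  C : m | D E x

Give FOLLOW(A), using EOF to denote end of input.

In B : A: A is at the end, add FOLLOW(B) = { EOF, m, n, t, x }.
In D : t x x A: A is at the end, add FOLLOW(D) = { m, n, t, x }.
In J : A: A is at the end, add FOLLOW(J) = { m, n, t, x }.
Union: FOLLOW(A) = { EOF, m, n, t, x }.

{ EOF, m, n, t, x }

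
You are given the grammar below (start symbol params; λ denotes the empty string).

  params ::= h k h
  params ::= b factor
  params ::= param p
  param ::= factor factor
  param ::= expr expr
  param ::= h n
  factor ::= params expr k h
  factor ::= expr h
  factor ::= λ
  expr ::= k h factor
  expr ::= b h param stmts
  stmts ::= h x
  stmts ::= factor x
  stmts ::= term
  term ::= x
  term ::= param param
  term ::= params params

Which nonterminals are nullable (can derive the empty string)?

{ factor, param, stmts, term }

Directly nullable (have an λ-production): factor.
stmts ::= term with every symbol nullable, so stmts is nullable.
param ::= factor factor with every symbol nullable, so param is nullable.
term ::= param param with every symbol nullable, so term is nullable.
No other nonterminal has a production whose RHS symbols are all nullable.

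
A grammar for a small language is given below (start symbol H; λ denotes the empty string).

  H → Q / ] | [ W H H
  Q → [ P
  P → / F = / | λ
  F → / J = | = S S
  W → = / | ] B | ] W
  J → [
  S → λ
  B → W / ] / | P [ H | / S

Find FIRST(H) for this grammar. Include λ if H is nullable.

From H → Q / ]: add FIRST(Q) = { [ }.
H → [ W H H contributes {[}.
Union: FIRST(H) = { [ }.

{ [ }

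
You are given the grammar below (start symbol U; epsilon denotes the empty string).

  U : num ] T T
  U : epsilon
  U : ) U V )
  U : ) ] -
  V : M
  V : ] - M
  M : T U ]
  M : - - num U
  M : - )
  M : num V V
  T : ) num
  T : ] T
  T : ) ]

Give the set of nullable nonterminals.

Directly nullable (have an epsilon-production): U.
No other nonterminal has a production whose RHS symbols are all nullable.

{ U }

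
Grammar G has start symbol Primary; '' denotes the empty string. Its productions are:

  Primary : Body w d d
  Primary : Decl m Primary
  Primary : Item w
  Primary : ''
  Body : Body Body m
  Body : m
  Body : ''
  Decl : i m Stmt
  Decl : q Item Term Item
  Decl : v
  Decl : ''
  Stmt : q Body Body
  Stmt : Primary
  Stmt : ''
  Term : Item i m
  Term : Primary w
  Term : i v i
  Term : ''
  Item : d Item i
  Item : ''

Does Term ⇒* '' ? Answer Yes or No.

Term has an ''-production, so Term ⇒ ''.

Yes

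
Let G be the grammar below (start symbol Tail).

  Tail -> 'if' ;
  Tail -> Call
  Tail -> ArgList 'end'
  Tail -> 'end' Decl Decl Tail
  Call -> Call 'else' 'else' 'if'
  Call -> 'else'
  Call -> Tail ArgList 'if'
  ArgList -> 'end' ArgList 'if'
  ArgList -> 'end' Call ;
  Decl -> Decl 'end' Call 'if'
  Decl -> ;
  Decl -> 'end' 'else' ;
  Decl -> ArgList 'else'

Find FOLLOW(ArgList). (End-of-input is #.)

In Tail -> ArgList 'end': add FIRST('end') = { 'end' }.
In Call -> Tail ArgList 'if': add FIRST('if') = { 'if' }.
In ArgList -> 'end' ArgList 'if': add FIRST('if') = { 'if' }.
In Decl -> ArgList 'else': add FIRST('else') = { 'else' }.
Union: FOLLOW(ArgList) = { 'else', 'end', 'if' }.

{ 'else', 'end', 'if' }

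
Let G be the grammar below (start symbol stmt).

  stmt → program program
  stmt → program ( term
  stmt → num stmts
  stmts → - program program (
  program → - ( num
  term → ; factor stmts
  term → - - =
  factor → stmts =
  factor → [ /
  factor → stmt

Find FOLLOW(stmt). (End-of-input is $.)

stmt is the start symbol, so $ ∈ FOLLOW(stmt).
In factor → stmt: stmt is at the end, add FOLLOW(factor) = { - }.
Union: FOLLOW(stmt) = { $, - }.

{ $, - }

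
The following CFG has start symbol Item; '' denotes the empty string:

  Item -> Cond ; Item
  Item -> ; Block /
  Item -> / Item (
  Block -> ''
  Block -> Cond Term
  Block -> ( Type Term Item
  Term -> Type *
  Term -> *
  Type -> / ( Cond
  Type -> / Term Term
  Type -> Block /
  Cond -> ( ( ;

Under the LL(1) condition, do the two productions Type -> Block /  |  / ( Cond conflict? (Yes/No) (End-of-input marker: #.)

FIRST(Block /) = { (, / } and FIRST(/ ( Cond) = { / }.
Both contain /, so the two alternatives are not disjoint — LL(1) conflict.

Yes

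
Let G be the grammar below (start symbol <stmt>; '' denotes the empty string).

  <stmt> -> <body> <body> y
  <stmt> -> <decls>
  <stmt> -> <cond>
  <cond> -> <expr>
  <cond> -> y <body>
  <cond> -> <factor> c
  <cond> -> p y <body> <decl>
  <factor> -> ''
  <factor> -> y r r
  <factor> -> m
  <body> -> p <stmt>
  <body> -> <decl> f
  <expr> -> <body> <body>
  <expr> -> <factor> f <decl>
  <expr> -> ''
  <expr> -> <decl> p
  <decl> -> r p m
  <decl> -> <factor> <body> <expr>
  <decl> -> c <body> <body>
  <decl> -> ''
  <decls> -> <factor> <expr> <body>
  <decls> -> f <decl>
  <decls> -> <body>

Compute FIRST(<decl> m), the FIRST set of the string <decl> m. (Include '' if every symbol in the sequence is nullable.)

Add FIRST(<decl>)\{''} = { c, f, m, p, r, y }; <decl> is nullable, continue.
m is a terminal; add {m} and stop.

{ c, f, m, p, r, y }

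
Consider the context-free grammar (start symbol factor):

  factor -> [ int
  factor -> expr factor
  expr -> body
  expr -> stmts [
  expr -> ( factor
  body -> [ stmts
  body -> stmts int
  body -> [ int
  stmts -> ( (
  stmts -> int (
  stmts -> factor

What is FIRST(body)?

body -> [ stmts contributes {[}.
From body -> stmts int: add FIRST(stmts) = { (, [, int }.
body -> [ int contributes {[}.
Union: FIRST(body) = { (, [, int }.

{ (, [, int }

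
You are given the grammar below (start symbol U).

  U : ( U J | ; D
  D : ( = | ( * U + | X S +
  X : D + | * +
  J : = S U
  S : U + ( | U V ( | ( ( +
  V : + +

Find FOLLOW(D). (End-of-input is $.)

In U : ; D: D is at the end, add FOLLOW(U) = { $, +, = }.
In X : D +: add FIRST(+) = { + }.
Union: FOLLOW(D) = { $, +, = }.

{ $, +, = }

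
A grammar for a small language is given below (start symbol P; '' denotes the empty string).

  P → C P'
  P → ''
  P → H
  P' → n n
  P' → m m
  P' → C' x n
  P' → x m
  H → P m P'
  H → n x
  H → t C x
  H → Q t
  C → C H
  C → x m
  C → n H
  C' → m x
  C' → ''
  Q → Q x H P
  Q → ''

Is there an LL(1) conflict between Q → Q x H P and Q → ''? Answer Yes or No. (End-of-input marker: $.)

FIRST(Q x H P) = { x } and FIRST('') = { '' }.
The second alternative is nullable and FOLLOW(Q) = { t, x } shares x with FIRST of the first — conflict.

Yes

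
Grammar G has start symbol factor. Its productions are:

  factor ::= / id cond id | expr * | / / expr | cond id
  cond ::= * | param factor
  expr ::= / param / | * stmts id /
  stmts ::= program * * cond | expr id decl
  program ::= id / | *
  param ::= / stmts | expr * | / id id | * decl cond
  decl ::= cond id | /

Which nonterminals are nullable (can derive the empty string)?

No nonterminal has an empty production or an RHS whose symbols are all nullable.

{ } (none)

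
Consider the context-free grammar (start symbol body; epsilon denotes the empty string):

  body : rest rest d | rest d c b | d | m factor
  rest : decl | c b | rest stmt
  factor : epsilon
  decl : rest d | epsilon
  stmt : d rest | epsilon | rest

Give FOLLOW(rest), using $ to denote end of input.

In body : rest rest d: add FIRST(rest d) = { c, d }.
In body : rest rest d: add FIRST(d) = { d }.
In body : rest d c b: add FIRST(d c b) = { d }.
In rest : rest stmt: add FIRST(stmt)\{epsilon} = { c, d }.
  Since stmt is nullable, also add FOLLOW(rest) = { c, d }.
In decl : rest d: add FIRST(d) = { d }.
In stmt : d rest: rest is at the end, add FOLLOW(stmt) = { c, d }.
In stmt : rest: rest is at the end, add FOLLOW(stmt) = { c, d }.
Union: FOLLOW(rest) = { c, d }.

{ c, d }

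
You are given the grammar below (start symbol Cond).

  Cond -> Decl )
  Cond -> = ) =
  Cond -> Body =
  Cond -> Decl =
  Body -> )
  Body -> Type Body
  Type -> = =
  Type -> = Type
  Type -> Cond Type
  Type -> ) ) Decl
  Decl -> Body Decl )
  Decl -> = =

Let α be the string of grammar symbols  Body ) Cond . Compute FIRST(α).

Add FIRST(Body) = { ), = }; Body is not nullable, stop.

{ ), = }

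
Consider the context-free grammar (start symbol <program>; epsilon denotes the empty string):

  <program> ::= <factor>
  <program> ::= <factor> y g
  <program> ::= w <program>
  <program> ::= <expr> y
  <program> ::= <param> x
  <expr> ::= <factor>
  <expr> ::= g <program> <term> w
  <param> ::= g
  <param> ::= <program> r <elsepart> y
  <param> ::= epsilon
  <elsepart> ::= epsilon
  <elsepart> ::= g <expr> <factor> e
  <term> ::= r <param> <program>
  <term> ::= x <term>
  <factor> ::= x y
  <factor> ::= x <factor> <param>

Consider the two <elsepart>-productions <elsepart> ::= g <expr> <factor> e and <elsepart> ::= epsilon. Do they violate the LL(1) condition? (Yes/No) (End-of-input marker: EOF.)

FIRST(g <expr> <factor> e) = { g } and FIRST(epsilon) = { epsilon }.
The second is nullable but FOLLOW(<elsepart>) = { y } is disjoint from FIRST of the first.

No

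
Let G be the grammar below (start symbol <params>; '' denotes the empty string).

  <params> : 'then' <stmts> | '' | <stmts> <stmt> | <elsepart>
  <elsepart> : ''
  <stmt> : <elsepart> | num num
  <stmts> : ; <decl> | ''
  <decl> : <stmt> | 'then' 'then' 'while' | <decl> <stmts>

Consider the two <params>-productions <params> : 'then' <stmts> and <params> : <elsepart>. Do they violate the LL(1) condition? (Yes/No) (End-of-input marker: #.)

FIRST('then' <stmts>) = { 'then' } and FIRST(<elsepart>) = { '' }.
The second is nullable but FOLLOW(<params>) = { # } is disjoint from FIRST of the first.

No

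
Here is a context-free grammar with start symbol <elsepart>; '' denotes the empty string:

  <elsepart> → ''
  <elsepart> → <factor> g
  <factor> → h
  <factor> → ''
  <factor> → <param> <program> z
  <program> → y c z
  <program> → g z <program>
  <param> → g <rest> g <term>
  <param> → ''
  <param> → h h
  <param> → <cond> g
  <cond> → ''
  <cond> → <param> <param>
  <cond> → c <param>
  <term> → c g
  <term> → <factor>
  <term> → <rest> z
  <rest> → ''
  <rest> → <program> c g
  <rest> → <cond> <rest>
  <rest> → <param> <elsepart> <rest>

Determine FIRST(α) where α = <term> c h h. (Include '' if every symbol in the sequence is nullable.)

Add FIRST(<term>)\{''} = { c, g, h, y, z }; <term> is nullable, continue.
c is a terminal; add {c} and stop.

{ c, g, h, y, z }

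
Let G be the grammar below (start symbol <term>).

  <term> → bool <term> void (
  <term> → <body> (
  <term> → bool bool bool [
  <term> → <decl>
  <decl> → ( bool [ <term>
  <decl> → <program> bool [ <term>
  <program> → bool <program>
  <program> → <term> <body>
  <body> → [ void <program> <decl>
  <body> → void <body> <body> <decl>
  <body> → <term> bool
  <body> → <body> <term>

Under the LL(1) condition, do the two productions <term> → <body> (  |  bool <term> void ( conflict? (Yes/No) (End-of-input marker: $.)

Yes

FIRST(<body> () = { (, [, bool, void } and FIRST(bool <term> void () = { bool }.
Both contain bool, so the two alternatives are not disjoint — LL(1) conflict.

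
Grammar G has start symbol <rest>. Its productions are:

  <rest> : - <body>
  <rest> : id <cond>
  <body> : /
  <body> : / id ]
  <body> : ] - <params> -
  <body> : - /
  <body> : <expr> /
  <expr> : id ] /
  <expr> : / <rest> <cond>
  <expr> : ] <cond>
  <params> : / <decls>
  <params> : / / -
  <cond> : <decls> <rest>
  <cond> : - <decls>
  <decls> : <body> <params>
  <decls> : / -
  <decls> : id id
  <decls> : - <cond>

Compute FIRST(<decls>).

From <decls> : <body> <params>: add FIRST(<body>) = { -, /, ], id }.
<decls> : / - contributes {/}.
<decls> : id id contributes {id}.
<decls> : - <cond> contributes {-}.
Union: FIRST(<decls>) = { -, /, ], id }.

{ -, /, ], id }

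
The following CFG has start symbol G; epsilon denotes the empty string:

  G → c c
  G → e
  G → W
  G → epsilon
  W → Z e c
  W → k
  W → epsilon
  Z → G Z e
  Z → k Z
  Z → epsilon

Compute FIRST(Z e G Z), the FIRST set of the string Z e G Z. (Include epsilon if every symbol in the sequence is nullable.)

Add FIRST(Z)\{epsilon} = { c, e, k }; Z is nullable, continue.
e is a terminal; add {e} and stop.

{ c, e, k }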